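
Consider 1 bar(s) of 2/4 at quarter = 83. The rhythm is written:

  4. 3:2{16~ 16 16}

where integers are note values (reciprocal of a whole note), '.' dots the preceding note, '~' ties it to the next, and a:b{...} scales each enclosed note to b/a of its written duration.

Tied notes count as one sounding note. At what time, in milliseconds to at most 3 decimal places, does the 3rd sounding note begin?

note 3 onset = 11/6b = 1325.301ms

1. 0.0ms @ 0 + 1084.337ms (3/2)
2. 1084.337ms @ 3/2 + 240.964ms (1/3)
3. 1325.301ms @ 11/6 + 120.482ms (1/6)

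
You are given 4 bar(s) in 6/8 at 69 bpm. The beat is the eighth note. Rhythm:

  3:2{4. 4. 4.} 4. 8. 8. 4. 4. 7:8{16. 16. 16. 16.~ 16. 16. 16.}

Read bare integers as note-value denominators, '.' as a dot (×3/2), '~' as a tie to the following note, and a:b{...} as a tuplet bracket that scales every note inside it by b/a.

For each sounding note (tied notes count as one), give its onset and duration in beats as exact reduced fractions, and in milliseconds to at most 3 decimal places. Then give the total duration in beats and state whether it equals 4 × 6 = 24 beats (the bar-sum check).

1) 0.0ms=0b +1739.13ms=2b
2) 1739.13ms=2b +1739.13ms=2b
3) 3478.261ms=4b +1739.13ms=2b
4) 5217.391ms=6b +2608.696ms=3b
5) 7826.087ms=9b +1304.348ms=3/2b
6) 9130.435ms=21/2b +1304.348ms=3/2b
7) 10434.783ms=12b +2608.696ms=3b
8) 13043.478ms=15b +2608.696ms=3b
9) 15652.174ms=18b +745.342ms=6/7b
10) 16397.516ms=132/7b +745.342ms=6/7b
11) 17142.857ms=138/7b +745.342ms=6/7b
12) 17888.199ms=144/7b +1490.683ms=12/7b
13) 19378.882ms=156/7b +745.342ms=6/7b
14) 20124.224ms=162/7b +745.342ms=6/7b
Σ=24b of 24 (69bpm 6/8) — PASS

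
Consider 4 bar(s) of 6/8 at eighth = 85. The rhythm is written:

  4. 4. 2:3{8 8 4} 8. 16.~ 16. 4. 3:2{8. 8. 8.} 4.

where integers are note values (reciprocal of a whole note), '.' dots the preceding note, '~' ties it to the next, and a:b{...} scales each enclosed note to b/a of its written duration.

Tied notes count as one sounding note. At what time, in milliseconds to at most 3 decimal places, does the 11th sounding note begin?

1. 0.0ms @ 0 + 2117.647ms (3)
2. 2117.647ms @ 3 + 2117.647ms (3)
3. 4235.294ms @ 6 + 1058.824ms (3/2)
4. 5294.118ms @ 15/2 + 1058.824ms (3/2)
5. 6352.941ms @ 9 + 2117.647ms (3)
6. 8470.588ms @ 12 + 1058.824ms (3/2)
7. 9529.412ms @ 27/2 + 1058.824ms (3/2)
8. 10588.235ms @ 15 + 2117.647ms (3)
9. 12705.882ms @ 18 + 705.882ms (1)
10. 13411.765ms @ 19 + 705.882ms (1)
11. 14117.647ms @ 20 + 705.882ms (1)
12. 14823.529ms @ 21 + 2117.647ms (3)

note 11 onset = 20b = 14117.647ms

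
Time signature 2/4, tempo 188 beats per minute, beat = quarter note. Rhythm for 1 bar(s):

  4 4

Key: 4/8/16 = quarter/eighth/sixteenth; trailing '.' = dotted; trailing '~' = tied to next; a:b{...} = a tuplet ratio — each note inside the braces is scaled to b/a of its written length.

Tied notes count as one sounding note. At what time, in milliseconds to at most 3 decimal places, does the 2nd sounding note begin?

note 2 onset = 1b = 319.149ms

1. 0.0ms @ 0 + 319.149ms (1)
2. 319.149ms @ 1 + 319.149ms (1)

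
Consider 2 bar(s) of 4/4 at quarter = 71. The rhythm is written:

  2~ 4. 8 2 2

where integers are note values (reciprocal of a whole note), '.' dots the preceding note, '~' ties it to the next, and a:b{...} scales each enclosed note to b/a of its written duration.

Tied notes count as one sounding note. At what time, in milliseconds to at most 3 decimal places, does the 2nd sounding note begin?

note 2 onset = 7/2b = 2957.746ms

1. 0.0ms @ 0 + 2957.746ms (7/2)
2. 2957.746ms @ 7/2 + 422.535ms (1/2)
3. 3380.282ms @ 4 + 1690.141ms (2)
4. 5070.423ms @ 6 + 1690.141ms (2)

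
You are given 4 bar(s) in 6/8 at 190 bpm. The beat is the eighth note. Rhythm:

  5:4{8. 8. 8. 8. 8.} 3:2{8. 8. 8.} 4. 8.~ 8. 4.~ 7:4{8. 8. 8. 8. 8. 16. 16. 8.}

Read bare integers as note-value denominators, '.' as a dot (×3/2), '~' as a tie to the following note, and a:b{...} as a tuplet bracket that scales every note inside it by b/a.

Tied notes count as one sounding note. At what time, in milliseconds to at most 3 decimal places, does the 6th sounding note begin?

1. 0.0ms @ 0 + 378.947ms (6/5)
2. 378.947ms @ 6/5 + 378.947ms (6/5)
3. 757.895ms @ 12/5 + 378.947ms (6/5)
4. 1136.842ms @ 18/5 + 378.947ms (6/5)
5. 1515.789ms @ 24/5 + 378.947ms (6/5)
6. 1894.737ms @ 6 + 315.789ms (1)
7. 2210.526ms @ 7 + 315.789ms (1)
8. 2526.316ms @ 8 + 315.789ms (1)
9. 2842.105ms @ 9 + 947.368ms (3)
10. 3789.474ms @ 12 + 947.368ms (3)
11. 4736.842ms @ 15 + 1218.045ms (27/7)
12. 5954.887ms @ 132/7 + 270.677ms (6/7)
13. 6225.564ms @ 138/7 + 270.677ms (6/7)
14. 6496.241ms @ 144/7 + 270.677ms (6/7)
15. 6766.917ms @ 150/7 + 270.677ms (6/7)
16. 7037.594ms @ 156/7 + 135.338ms (3/7)
17. 7172.932ms @ 159/7 + 135.338ms (3/7)
18. 7308.271ms @ 162/7 + 270.677ms (6/7)

note 6 onset = 6b = 1894.737ms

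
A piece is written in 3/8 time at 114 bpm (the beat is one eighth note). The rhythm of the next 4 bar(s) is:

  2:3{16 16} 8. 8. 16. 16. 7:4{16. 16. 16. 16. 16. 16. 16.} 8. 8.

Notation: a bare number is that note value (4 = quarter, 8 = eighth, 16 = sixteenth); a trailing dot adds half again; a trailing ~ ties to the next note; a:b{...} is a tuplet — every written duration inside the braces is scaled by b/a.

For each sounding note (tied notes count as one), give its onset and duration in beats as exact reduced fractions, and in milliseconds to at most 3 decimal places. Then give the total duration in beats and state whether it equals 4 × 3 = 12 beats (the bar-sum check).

1) 0.0ms=0b +394.737ms=3/4b
2) 394.737ms=3/4b +394.737ms=3/4b
3) 789.474ms=3/2b +789.474ms=3/2b
4) 1578.947ms=3b +789.474ms=3/2b
5) 2368.421ms=9/2b +394.737ms=3/4b
6) 2763.158ms=21/4b +394.737ms=3/4b
7) 3157.895ms=6b +225.564ms=3/7b
8) 3383.459ms=45/7b +225.564ms=3/7b
9) 3609.023ms=48/7b +225.564ms=3/7b
10) 3834.586ms=51/7b +225.564ms=3/7b
11) 4060.15ms=54/7b +225.564ms=3/7b
12) 4285.714ms=57/7b +225.564ms=3/7b
13) 4511.278ms=60/7b +225.564ms=3/7b
14) 4736.842ms=9b +789.474ms=3/2b
15) 5526.316ms=21/2b +789.474ms=3/2b
Σ=12b of 12 (114bpm 3/8) — PASS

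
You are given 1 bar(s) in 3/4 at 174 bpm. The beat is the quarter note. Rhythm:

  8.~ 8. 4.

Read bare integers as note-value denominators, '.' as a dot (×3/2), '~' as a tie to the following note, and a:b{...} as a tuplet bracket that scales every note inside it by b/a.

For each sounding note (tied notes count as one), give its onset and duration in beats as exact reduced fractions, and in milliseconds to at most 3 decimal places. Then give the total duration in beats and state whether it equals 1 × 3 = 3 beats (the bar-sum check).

1) 0.0ms=0b +517.241ms=3/2b
2) 517.241ms=3/2b +517.241ms=3/2b
Σ=3b of 3 (174bpm 3/4) — PASS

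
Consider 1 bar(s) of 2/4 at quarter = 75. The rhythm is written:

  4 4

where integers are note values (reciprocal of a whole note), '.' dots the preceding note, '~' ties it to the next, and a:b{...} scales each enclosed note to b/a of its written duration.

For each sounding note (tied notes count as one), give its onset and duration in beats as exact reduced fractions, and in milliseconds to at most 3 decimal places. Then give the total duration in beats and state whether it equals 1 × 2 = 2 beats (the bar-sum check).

1) 0.0ms=0b +800.0ms=1b
2) 800.0ms=1b +800.0ms=1b
Σ=2b of 2 (75bpm 2/4) — PASS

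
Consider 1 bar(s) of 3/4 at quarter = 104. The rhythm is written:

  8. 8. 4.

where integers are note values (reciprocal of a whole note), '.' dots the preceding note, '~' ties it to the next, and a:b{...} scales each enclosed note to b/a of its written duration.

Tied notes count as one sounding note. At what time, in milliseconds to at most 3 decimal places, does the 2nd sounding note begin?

1. 0.0ms @ 0 + 432.692ms (3/4)
2. 432.692ms @ 3/4 + 432.692ms (3/4)
3. 865.385ms @ 3/2 + 865.385ms (3/2)

note 2 onset = 3/4b = 432.692ms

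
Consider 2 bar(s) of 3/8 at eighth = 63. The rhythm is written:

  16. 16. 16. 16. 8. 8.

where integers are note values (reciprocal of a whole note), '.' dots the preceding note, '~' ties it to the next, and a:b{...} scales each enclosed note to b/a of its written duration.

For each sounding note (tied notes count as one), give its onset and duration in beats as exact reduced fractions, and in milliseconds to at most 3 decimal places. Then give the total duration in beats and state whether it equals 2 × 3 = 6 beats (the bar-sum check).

1) 0.0ms=0b +714.286ms=3/4b
2) 714.286ms=3/4b +714.286ms=3/4b
3) 1428.571ms=3/2b +714.286ms=3/4b
4) 2142.857ms=9/4b +714.286ms=3/4b
5) 2857.143ms=3b +1428.571ms=3/2b
6) 4285.714ms=9/2b +1428.571ms=3/2b
Σ=6b of 6 (63bpm 3/8) — PASS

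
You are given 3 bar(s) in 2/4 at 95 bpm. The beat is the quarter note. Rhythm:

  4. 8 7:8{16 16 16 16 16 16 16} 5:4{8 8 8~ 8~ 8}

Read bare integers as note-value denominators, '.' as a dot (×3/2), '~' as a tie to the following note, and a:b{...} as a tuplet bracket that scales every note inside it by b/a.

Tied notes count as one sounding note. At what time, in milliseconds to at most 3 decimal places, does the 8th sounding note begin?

note 8 onset = 24/7b = 2165.414ms

1. 0.0ms @ 0 + 947.368ms (3/2)
2. 947.368ms @ 3/2 + 315.789ms (1/2)
3. 1263.158ms @ 2 + 180.451ms (2/7)
4. 1443.609ms @ 16/7 + 180.451ms (2/7)
5. 1624.06ms @ 18/7 + 180.451ms (2/7)
6. 1804.511ms @ 20/7 + 180.451ms (2/7)
7. 1984.962ms @ 22/7 + 180.451ms (2/7)
8. 2165.414ms @ 24/7 + 180.451ms (2/7)
9. 2345.865ms @ 26/7 + 180.451ms (2/7)
10. 2526.316ms @ 4 + 252.632ms (2/5)
11. 2778.947ms @ 22/5 + 252.632ms (2/5)
12. 3031.579ms @ 24/5 + 757.895ms (6/5)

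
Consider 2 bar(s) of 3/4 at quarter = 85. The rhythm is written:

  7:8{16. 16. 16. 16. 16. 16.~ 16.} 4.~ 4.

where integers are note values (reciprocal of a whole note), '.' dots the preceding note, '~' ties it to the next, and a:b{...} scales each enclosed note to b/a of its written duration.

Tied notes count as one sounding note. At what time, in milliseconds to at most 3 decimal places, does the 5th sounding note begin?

note 5 onset = 12/7b = 1210.084ms

1. 0.0ms @ 0 + 302.521ms (3/7)
2. 302.521ms @ 3/7 + 302.521ms (3/7)
3. 605.042ms @ 6/7 + 302.521ms (3/7)
4. 907.563ms @ 9/7 + 302.521ms (3/7)
5. 1210.084ms @ 12/7 + 302.521ms (3/7)
6. 1512.605ms @ 15/7 + 605.042ms (6/7)
7. 2117.647ms @ 3 + 2117.647ms (3)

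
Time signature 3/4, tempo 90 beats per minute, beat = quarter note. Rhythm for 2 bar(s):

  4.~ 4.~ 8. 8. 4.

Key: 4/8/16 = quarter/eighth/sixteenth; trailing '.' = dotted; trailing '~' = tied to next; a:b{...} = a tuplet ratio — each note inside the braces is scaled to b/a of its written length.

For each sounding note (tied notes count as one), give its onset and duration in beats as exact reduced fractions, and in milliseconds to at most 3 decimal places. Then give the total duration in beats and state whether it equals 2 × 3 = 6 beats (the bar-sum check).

1) 0.0ms=0b +2500.0ms=15/4b
2) 2500.0ms=15/4b +500.0ms=3/4b
3) 3000.0ms=9/2b +1000.0ms=3/2b
Σ=6b of 6 (90bpm 3/4) — PASS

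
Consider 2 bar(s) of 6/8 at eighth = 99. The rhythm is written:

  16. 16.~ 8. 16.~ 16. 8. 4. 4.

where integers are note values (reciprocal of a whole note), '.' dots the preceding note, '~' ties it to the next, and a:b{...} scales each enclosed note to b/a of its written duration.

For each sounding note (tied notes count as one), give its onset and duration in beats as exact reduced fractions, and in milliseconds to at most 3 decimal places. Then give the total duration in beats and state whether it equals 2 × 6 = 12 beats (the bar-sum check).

1) 0.0ms=0b +454.545ms=3/4b
2) 454.545ms=3/4b +1363.636ms=9/4b
3) 1818.182ms=3b +909.091ms=3/2b
4) 2727.273ms=9/2b +909.091ms=3/2b
5) 3636.364ms=6b +1818.182ms=3b
6) 5454.545ms=9b +1818.182ms=3b
Σ=12b of 12 (99bpm 6/8) — PASS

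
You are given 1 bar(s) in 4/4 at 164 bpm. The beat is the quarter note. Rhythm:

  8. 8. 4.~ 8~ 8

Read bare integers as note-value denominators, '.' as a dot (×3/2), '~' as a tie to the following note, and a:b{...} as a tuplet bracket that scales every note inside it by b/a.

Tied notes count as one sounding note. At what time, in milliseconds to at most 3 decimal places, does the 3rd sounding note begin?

note 3 onset = 3/2b = 548.78ms

1. 0.0ms @ 0 + 274.39ms (3/4)
2. 274.39ms @ 3/4 + 274.39ms (3/4)
3. 548.78ms @ 3/2 + 914.634ms (5/2)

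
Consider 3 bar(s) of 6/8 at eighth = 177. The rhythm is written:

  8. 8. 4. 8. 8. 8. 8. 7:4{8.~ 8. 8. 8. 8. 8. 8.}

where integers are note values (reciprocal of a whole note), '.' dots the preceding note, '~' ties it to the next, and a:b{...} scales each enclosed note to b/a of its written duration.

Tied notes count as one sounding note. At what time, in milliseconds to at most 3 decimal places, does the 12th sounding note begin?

1. 0.0ms @ 0 + 508.475ms (3/2)
2. 508.475ms @ 3/2 + 508.475ms (3/2)
3. 1016.949ms @ 3 + 1016.949ms (3)
4. 2033.898ms @ 6 + 508.475ms (3/2)
5. 2542.373ms @ 15/2 + 508.475ms (3/2)
6. 3050.847ms @ 9 + 508.475ms (3/2)
7. 3559.322ms @ 21/2 + 508.475ms (3/2)
8. 4067.797ms @ 12 + 581.114ms (12/7)
9. 4648.91ms @ 96/7 + 290.557ms (6/7)
10. 4939.467ms @ 102/7 + 290.557ms (6/7)
11. 5230.024ms @ 108/7 + 290.557ms (6/7)
12. 5520.581ms @ 114/7 + 290.557ms (6/7)
13. 5811.138ms @ 120/7 + 290.557ms (6/7)

note 12 onset = 114/7b = 5520.581ms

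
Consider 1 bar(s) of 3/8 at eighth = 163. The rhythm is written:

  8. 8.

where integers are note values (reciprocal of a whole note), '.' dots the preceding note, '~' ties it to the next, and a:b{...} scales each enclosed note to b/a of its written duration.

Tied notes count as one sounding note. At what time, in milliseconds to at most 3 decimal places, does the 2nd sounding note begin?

1. 0.0ms @ 0 + 552.147ms (3/2)
2. 552.147ms @ 3/2 + 552.147ms (3/2)

note 2 onset = 3/2b = 552.147ms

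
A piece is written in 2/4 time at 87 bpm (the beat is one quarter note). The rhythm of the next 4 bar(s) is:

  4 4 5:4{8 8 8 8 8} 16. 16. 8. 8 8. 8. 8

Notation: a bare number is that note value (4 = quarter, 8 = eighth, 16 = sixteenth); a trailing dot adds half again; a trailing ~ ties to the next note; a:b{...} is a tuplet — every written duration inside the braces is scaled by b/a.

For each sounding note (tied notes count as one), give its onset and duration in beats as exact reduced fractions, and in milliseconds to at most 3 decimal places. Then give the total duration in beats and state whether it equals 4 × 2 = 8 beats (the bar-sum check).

1) 0.0ms=0b +689.655ms=1b
2) 689.655ms=1b +689.655ms=1b
3) 1379.31ms=2b +275.862ms=2/5b
4) 1655.172ms=12/5b +275.862ms=2/5b
5) 1931.034ms=14/5b +275.862ms=2/5b
6) 2206.897ms=16/5b +275.862ms=2/5b
7) 2482.759ms=18/5b +275.862ms=2/5b
8) 2758.621ms=4b +258.621ms=3/8b
9) 3017.241ms=35/8b +258.621ms=3/8b
10) 3275.862ms=19/4b +517.241ms=3/4b
11) 3793.103ms=11/2b +344.828ms=1/2b
12) 4137.931ms=6b +517.241ms=3/4b
13) 4655.172ms=27/4b +517.241ms=3/4b
14) 5172.414ms=15/2b +344.828ms=1/2b
Σ=8b of 8 (87bpm 2/4) — PASS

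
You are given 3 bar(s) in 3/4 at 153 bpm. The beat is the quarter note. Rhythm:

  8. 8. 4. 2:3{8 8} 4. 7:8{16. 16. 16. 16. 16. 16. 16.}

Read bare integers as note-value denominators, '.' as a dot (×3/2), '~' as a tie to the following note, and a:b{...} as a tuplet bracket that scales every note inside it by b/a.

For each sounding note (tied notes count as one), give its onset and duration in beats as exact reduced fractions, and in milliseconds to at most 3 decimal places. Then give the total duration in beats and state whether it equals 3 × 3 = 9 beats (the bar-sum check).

1) 0.0ms=0b +294.118ms=3/4b
2) 294.118ms=3/4b +294.118ms=3/4b
3) 588.235ms=3/2b +588.235ms=3/2b
4) 1176.471ms=3b +294.118ms=3/4b
5) 1470.588ms=15/4b +294.118ms=3/4b
6) 1764.706ms=9/2b +588.235ms=3/2b
7) 2352.941ms=6b +168.067ms=3/7b
8) 2521.008ms=45/7b +168.067ms=3/7b
9) 2689.076ms=48/7b +168.067ms=3/7b
10) 2857.143ms=51/7b +168.067ms=3/7b
11) 3025.21ms=54/7b +168.067ms=3/7b
12) 3193.277ms=57/7b +168.067ms=3/7b
13) 3361.345ms=60/7b +168.067ms=3/7b
Σ=9b of 9 (153bpm 3/4) — PASS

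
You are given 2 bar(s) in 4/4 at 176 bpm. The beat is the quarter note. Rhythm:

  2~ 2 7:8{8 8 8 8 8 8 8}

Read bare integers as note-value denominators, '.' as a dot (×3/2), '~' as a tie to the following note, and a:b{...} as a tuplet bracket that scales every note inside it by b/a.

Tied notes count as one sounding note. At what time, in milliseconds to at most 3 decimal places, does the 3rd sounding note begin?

note 3 onset = 32/7b = 1558.442ms

1. 0.0ms @ 0 + 1363.636ms (4)
2. 1363.636ms @ 4 + 194.805ms (4/7)
3. 1558.442ms @ 32/7 + 194.805ms (4/7)
4. 1753.247ms @ 36/7 + 194.805ms (4/7)
5. 1948.052ms @ 40/7 + 194.805ms (4/7)
6. 2142.857ms @ 44/7 + 194.805ms (4/7)
7. 2337.662ms @ 48/7 + 194.805ms (4/7)
8. 2532.468ms @ 52/7 + 194.805ms (4/7)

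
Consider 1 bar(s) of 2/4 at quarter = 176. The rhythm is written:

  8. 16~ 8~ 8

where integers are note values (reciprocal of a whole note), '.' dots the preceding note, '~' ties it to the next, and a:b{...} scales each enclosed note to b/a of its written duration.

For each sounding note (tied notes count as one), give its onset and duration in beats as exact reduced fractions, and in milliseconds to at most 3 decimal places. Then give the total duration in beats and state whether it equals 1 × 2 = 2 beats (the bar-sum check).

1) 0.0ms=0b +255.682ms=3/4b
2) 255.682ms=3/4b +426.136ms=5/4b
Σ=2b of 2 (176bpm 2/4) — PASS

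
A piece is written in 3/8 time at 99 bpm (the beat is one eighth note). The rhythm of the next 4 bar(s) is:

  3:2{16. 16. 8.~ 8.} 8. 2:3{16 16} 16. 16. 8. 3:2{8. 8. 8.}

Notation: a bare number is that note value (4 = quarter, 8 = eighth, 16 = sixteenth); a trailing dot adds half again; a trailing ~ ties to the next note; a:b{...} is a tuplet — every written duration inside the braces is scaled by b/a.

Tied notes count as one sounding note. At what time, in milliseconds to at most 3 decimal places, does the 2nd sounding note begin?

1. 0.0ms @ 0 + 303.03ms (1/2)
2. 303.03ms @ 1/2 + 303.03ms (1/2)
3. 606.061ms @ 1 + 1212.121ms (2)
4. 1818.182ms @ 3 + 909.091ms (3/2)
5. 2727.273ms @ 9/2 + 454.545ms (3/4)
6. 3181.818ms @ 21/4 + 454.545ms (3/4)
7. 3636.364ms @ 6 + 454.545ms (3/4)
8. 4090.909ms @ 27/4 + 454.545ms (3/4)
9. 4545.455ms @ 15/2 + 909.091ms (3/2)
10. 5454.545ms @ 9 + 606.061ms (1)
11. 6060.606ms @ 10 + 606.061ms (1)
12. 6666.667ms @ 11 + 606.061ms (1)

note 2 onset = 1/2b = 303.03ms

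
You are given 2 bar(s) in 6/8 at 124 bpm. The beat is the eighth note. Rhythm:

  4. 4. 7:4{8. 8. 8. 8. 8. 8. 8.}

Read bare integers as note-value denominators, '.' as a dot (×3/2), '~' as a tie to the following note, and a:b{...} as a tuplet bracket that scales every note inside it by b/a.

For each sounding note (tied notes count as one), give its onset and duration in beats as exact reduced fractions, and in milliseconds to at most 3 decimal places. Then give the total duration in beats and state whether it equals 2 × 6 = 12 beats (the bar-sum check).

1) 0.0ms=0b +1451.613ms=3b
2) 1451.613ms=3b +1451.613ms=3b
3) 2903.226ms=6b +414.747ms=6/7b
4) 3317.972ms=48/7b +414.747ms=6/7b
5) 3732.719ms=54/7b +414.747ms=6/7b
6) 4147.465ms=60/7b +414.747ms=6/7b
7) 4562.212ms=66/7b +414.747ms=6/7b
8) 4976.959ms=72/7b +414.747ms=6/7b
9) 5391.705ms=78/7b +414.747ms=6/7b
Σ=12b of 12 (124bpm 6/8) — PASS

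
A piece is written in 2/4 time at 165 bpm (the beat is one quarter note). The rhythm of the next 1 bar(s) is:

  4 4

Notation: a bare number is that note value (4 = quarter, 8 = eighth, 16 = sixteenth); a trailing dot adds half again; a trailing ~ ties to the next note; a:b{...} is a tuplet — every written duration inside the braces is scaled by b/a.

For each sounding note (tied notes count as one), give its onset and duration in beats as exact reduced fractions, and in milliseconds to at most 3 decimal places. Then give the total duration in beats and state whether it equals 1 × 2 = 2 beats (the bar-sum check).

1) 0.0ms=0b +363.636ms=1b
2) 363.636ms=1b +363.636ms=1b
Σ=2b of 2 (165bpm 2/4) — PASS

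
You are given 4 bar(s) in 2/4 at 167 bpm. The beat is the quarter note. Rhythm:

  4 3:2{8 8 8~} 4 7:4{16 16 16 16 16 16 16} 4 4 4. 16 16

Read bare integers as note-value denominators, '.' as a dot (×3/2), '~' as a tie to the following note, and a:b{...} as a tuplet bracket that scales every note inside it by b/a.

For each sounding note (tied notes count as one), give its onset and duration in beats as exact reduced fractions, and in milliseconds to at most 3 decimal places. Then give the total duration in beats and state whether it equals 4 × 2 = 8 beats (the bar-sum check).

1) 0.0ms=0b +359.281ms=1b
2) 359.281ms=1b +119.76ms=1/3b
3) 479.042ms=4/3b +119.76ms=1/3b
4) 598.802ms=5/3b +479.042ms=4/3b
5) 1077.844ms=3b +51.326ms=1/7b
6) 1129.17ms=22/7b +51.326ms=1/7b
7) 1180.496ms=23/7b +51.326ms=1/7b
8) 1231.822ms=24/7b +51.326ms=1/7b
9) 1283.148ms=25/7b +51.326ms=1/7b
10) 1334.474ms=26/7b +51.326ms=1/7b
11) 1385.8ms=27/7b +51.326ms=1/7b
12) 1437.126ms=4b +359.281ms=1b
13) 1796.407ms=5b +359.281ms=1b
14) 2155.689ms=6b +538.922ms=3/2b
15) 2694.611ms=15/2b +89.82ms=1/4b
16) 2784.431ms=31/4b +89.82ms=1/4b
Σ=8b of 8 (167bpm 2/4) — PASS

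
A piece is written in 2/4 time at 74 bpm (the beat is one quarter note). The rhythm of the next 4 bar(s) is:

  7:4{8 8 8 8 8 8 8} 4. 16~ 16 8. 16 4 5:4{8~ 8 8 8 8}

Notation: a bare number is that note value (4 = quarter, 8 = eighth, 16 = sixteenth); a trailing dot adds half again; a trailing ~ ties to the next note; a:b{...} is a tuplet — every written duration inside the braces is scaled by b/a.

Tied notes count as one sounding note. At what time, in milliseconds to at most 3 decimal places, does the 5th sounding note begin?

1. 0.0ms @ 0 + 231.66ms (2/7)
2. 231.66ms @ 2/7 + 231.66ms (2/7)
3. 463.32ms @ 4/7 + 231.66ms (2/7)
4. 694.981ms @ 6/7 + 231.66ms (2/7)
5. 926.641ms @ 8/7 + 231.66ms (2/7)
6. 1158.301ms @ 10/7 + 231.66ms (2/7)
7. 1389.961ms @ 12/7 + 231.66ms (2/7)
8. 1621.622ms @ 2 + 1216.216ms (3/2)
9. 2837.838ms @ 7/2 + 405.405ms (1/2)
10. 3243.243ms @ 4 + 608.108ms (3/4)
11. 3851.351ms @ 19/4 + 202.703ms (1/4)
12. 4054.054ms @ 5 + 810.811ms (1)
13. 4864.865ms @ 6 + 648.649ms (4/5)
14. 5513.514ms @ 34/5 + 324.324ms (2/5)
15. 5837.838ms @ 36/5 + 324.324ms (2/5)
16. 6162.162ms @ 38/5 + 324.324ms (2/5)

note 5 onset = 8/7b = 926.641ms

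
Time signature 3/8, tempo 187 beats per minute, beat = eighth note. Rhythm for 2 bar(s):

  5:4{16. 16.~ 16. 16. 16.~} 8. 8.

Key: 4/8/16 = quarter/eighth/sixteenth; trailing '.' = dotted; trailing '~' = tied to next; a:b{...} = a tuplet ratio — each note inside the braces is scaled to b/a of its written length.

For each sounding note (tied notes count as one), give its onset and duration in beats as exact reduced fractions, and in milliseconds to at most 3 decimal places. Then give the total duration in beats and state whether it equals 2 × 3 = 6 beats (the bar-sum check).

1) 0.0ms=0b +192.513ms=3/5b
2) 192.513ms=3/5b +385.027ms=6/5b
3) 577.54ms=9/5b +192.513ms=3/5b
4) 770.053ms=12/5b +673.797ms=21/10b
5) 1443.85ms=9/2b +481.283ms=3/2b
Σ=6b of 6 (187bpm 3/8) — PASS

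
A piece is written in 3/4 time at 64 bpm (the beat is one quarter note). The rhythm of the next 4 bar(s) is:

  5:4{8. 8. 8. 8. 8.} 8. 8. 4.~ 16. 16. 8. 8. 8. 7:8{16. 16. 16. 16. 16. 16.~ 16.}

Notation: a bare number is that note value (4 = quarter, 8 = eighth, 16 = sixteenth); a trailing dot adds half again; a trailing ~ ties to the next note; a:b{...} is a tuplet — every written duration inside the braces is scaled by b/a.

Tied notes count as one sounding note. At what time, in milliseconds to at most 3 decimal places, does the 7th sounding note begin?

note 7 onset = 15/4b = 3515.625ms

1. 0.0ms @ 0 + 562.5ms (3/5)
2. 562.5ms @ 3/5 + 562.5ms (3/5)
3. 1125.0ms @ 6/5 + 562.5ms (3/5)
4. 1687.5ms @ 9/5 + 562.5ms (3/5)
5. 2250.0ms @ 12/5 + 562.5ms (3/5)
6. 2812.5ms @ 3 + 703.125ms (3/4)
7. 3515.625ms @ 15/4 + 703.125ms (3/4)
8. 4218.75ms @ 9/2 + 1757.812ms (15/8)
9. 5976.562ms @ 51/8 + 351.562ms (3/8)
10. 6328.125ms @ 27/4 + 703.125ms (3/4)
11. 7031.25ms @ 15/2 + 703.125ms (3/4)
12. 7734.375ms @ 33/4 + 703.125ms (3/4)
13. 8437.5ms @ 9 + 401.786ms (3/7)
14. 8839.286ms @ 66/7 + 401.786ms (3/7)
15. 9241.071ms @ 69/7 + 401.786ms (3/7)
16. 9642.857ms @ 72/7 + 401.786ms (3/7)
17. 10044.643ms @ 75/7 + 401.786ms (3/7)
18. 10446.429ms @ 78/7 + 803.571ms (6/7)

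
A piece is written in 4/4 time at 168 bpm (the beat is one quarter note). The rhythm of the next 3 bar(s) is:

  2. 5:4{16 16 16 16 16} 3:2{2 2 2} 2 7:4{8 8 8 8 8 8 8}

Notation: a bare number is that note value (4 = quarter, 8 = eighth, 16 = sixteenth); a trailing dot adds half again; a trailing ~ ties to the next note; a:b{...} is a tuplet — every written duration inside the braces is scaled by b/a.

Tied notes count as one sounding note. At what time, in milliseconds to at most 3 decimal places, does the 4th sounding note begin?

note 4 onset = 17/5b = 1214.286ms

1. 0.0ms @ 0 + 1071.429ms (3)
2. 1071.429ms @ 3 + 71.429ms (1/5)
3. 1142.857ms @ 16/5 + 71.429ms (1/5)
4. 1214.286ms @ 17/5 + 71.429ms (1/5)
5. 1285.714ms @ 18/5 + 71.429ms (1/5)
6. 1357.143ms @ 19/5 + 71.429ms (1/5)
7. 1428.571ms @ 4 + 476.19ms (4/3)
8. 1904.762ms @ 16/3 + 476.19ms (4/3)
9. 2380.952ms @ 20/3 + 476.19ms (4/3)
10. 2857.143ms @ 8 + 714.286ms (2)
11. 3571.429ms @ 10 + 102.041ms (2/7)
12. 3673.469ms @ 72/7 + 102.041ms (2/7)
13. 3775.51ms @ 74/7 + 102.041ms (2/7)
14. 3877.551ms @ 76/7 + 102.041ms (2/7)
15. 3979.592ms @ 78/7 + 102.041ms (2/7)
16. 4081.633ms @ 80/7 + 102.041ms (2/7)
17. 4183.673ms @ 82/7 + 102.041ms (2/7)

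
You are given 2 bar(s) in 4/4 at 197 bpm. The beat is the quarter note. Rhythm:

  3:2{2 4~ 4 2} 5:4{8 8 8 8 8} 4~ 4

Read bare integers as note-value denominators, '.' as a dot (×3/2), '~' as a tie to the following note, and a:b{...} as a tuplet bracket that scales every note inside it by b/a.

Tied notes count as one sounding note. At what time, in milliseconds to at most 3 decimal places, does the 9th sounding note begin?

1. 0.0ms @ 0 + 406.091ms (4/3)
2. 406.091ms @ 4/3 + 406.091ms (4/3)
3. 812.183ms @ 8/3 + 406.091ms (4/3)
4. 1218.274ms @ 4 + 121.827ms (2/5)
5. 1340.102ms @ 22/5 + 121.827ms (2/5)
6. 1461.929ms @ 24/5 + 121.827ms (2/5)
7. 1583.756ms @ 26/5 + 121.827ms (2/5)
8. 1705.584ms @ 28/5 + 121.827ms (2/5)
9. 1827.411ms @ 6 + 609.137ms (2)

note 9 onset = 6b = 1827.411ms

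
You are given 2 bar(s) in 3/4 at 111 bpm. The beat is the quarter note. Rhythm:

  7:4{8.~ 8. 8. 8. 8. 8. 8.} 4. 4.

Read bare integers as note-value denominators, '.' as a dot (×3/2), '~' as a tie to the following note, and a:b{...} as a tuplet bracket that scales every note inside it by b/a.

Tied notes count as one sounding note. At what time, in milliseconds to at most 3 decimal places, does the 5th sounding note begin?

note 5 onset = 15/7b = 1158.301ms

1. 0.0ms @ 0 + 463.32ms (6/7)
2. 463.32ms @ 6/7 + 231.66ms (3/7)
3. 694.981ms @ 9/7 + 231.66ms (3/7)
4. 926.641ms @ 12/7 + 231.66ms (3/7)
5. 1158.301ms @ 15/7 + 231.66ms (3/7)
6. 1389.961ms @ 18/7 + 231.66ms (3/7)
7. 1621.622ms @ 3 + 810.811ms (3/2)
8. 2432.432ms @ 9/2 + 810.811ms (3/2)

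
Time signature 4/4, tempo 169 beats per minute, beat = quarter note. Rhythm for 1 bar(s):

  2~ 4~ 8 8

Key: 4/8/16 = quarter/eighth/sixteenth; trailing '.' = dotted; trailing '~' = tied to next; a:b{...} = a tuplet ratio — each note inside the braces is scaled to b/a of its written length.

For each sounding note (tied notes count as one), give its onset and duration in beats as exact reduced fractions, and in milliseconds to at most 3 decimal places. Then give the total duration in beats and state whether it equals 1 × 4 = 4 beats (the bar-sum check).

1) 0.0ms=0b +1242.604ms=7/2b
2) 1242.604ms=7/2b +177.515ms=1/2b
Σ=4b of 4 (169bpm 4/4) — PASS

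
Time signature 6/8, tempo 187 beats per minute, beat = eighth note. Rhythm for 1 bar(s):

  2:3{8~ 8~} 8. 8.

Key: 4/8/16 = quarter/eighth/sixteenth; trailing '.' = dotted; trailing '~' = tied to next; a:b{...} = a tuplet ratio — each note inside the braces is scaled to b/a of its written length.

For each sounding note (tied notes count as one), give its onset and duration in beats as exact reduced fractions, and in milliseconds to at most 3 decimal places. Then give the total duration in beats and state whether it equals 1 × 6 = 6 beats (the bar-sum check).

1) 0.0ms=0b +1443.85ms=9/2b
2) 1443.85ms=9/2b +481.283ms=3/2b
Σ=6b of 6 (187bpm 6/8) — PASS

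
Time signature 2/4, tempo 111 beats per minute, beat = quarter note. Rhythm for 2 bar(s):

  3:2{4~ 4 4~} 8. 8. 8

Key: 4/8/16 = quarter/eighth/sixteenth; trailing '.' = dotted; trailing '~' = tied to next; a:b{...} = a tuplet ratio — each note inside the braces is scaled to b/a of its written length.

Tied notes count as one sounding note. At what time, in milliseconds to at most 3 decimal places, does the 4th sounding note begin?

note 4 onset = 7/2b = 1891.892ms

1. 0.0ms @ 0 + 720.721ms (4/3)
2. 720.721ms @ 4/3 + 765.766ms (17/12)
3. 1486.486ms @ 11/4 + 405.405ms (3/4)
4. 1891.892ms @ 7/2 + 270.27ms (1/2)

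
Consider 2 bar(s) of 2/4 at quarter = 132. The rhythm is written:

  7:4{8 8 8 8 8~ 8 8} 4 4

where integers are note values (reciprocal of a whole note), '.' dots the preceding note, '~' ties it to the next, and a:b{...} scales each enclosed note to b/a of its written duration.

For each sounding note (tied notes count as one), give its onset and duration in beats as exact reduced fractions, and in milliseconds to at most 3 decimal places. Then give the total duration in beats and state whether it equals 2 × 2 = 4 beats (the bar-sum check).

1) 0.0ms=0b +129.87ms=2/7b
2) 129.87ms=2/7b +129.87ms=2/7b
3) 259.74ms=4/7b +129.87ms=2/7b
4) 389.61ms=6/7b +129.87ms=2/7b
5) 519.481ms=8/7b +259.74ms=4/7b
6) 779.221ms=12/7b +129.87ms=2/7b
7) 909.091ms=2b +454.545ms=1b
8) 1363.636ms=3b +454.545ms=1b
Σ=4b of 4 (132bpm 2/4) — PASS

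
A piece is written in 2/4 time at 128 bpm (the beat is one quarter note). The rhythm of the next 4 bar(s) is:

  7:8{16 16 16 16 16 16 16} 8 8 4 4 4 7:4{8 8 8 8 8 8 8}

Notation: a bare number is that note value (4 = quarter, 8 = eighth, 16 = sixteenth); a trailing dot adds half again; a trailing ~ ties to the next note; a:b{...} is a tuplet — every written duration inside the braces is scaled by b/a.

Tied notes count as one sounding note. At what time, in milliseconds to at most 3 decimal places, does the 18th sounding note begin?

note 18 onset = 52/7b = 3482.143ms

1. 0.0ms @ 0 + 133.929ms (2/7)
2. 133.929ms @ 2/7 + 133.929ms (2/7)
3. 267.857ms @ 4/7 + 133.929ms (2/7)
4. 401.786ms @ 6/7 + 133.929ms (2/7)
5. 535.714ms @ 8/7 + 133.929ms (2/7)
6. 669.643ms @ 10/7 + 133.929ms (2/7)
7. 803.571ms @ 12/7 + 133.929ms (2/7)
8. 937.5ms @ 2 + 234.375ms (1/2)
9. 1171.875ms @ 5/2 + 234.375ms (1/2)
10. 1406.25ms @ 3 + 468.75ms (1)
11. 1875.0ms @ 4 + 468.75ms (1)
12. 2343.75ms @ 5 + 468.75ms (1)
13. 2812.5ms @ 6 + 133.929ms (2/7)
14. 2946.429ms @ 44/7 + 133.929ms (2/7)
15. 3080.357ms @ 46/7 + 133.929ms (2/7)
16. 3214.286ms @ 48/7 + 133.929ms (2/7)
17. 3348.214ms @ 50/7 + 133.929ms (2/7)
18. 3482.143ms @ 52/7 + 133.929ms (2/7)
19. 3616.071ms @ 54/7 + 133.929ms (2/7)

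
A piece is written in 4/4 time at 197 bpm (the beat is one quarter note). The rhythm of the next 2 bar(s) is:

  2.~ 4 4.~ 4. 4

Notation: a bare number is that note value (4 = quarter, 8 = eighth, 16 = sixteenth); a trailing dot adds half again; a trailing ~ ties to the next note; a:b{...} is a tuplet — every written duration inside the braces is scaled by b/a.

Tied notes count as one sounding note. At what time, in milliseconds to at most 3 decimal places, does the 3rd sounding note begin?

note 3 onset = 7b = 2131.98ms

1. 0.0ms @ 0 + 1218.274ms (4)
2. 1218.274ms @ 4 + 913.706ms (3)
3. 2131.98ms @ 7 + 304.569ms (1)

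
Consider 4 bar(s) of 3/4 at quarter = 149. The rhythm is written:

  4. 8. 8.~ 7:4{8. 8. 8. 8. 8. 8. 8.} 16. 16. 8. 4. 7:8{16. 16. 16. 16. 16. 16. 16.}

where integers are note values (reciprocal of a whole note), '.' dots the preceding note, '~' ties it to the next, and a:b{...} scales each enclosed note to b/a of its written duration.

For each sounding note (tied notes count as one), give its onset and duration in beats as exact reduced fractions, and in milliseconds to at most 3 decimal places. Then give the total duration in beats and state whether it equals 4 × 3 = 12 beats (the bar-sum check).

1) 0.0ms=0b +604.027ms=3/2b
2) 604.027ms=3/2b +302.013ms=3/4b
3) 906.04ms=9/4b +474.593ms=33/28b
4) 1380.633ms=24/7b +172.579ms=3/7b
5) 1553.212ms=27/7b +172.579ms=3/7b
6) 1725.791ms=30/7b +172.579ms=3/7b
7) 1898.37ms=33/7b +172.579ms=3/7b
8) 2070.949ms=36/7b +172.579ms=3/7b
9) 2243.528ms=39/7b +172.579ms=3/7b
10) 2416.107ms=6b +151.007ms=3/8b
11) 2567.114ms=51/8b +151.007ms=3/8b
12) 2718.121ms=27/4b +302.013ms=3/4b
13) 3020.134ms=15/2b +604.027ms=3/2b
14) 3624.161ms=9b +172.579ms=3/7b
15) 3796.74ms=66/7b +172.579ms=3/7b
16) 3969.319ms=69/7b +172.579ms=3/7b
17) 4141.898ms=72/7b +172.579ms=3/7b
18) 4314.477ms=75/7b +172.579ms=3/7b
19) 4487.057ms=78/7b +172.579ms=3/7b
20) 4659.636ms=81/7b +172.579ms=3/7b
Σ=12b of 12 (149bpm 3/4) — PASS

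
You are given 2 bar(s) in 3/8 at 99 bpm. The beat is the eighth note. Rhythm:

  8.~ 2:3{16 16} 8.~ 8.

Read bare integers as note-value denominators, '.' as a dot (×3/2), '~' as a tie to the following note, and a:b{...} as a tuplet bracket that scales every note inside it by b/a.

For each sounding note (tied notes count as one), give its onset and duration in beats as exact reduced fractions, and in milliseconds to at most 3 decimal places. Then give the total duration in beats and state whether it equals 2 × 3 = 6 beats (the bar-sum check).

1) 0.0ms=0b +1363.636ms=9/4b
2) 1363.636ms=9/4b +454.545ms=3/4b
3) 1818.182ms=3b +1818.182ms=3b
Σ=6b of 6 (99bpm 3/8) — PASS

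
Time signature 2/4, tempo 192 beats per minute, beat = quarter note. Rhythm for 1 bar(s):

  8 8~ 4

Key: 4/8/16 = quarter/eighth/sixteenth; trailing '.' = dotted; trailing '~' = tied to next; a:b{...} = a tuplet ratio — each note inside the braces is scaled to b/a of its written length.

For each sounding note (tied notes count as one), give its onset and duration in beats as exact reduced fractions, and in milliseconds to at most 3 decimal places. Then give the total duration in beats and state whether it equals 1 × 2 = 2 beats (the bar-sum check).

1) 0.0ms=0b +156.25ms=1/2b
2) 156.25ms=1/2b +468.75ms=3/2b
Σ=2b of 2 (192bpm 2/4) — PASS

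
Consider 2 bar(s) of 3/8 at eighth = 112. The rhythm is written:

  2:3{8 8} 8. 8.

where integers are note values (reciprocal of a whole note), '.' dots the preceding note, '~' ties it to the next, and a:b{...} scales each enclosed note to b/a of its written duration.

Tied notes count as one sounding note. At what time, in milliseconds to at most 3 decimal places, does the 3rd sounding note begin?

1. 0.0ms @ 0 + 803.571ms (3/2)
2. 803.571ms @ 3/2 + 803.571ms (3/2)
3. 1607.143ms @ 3 + 803.571ms (3/2)
4. 2410.714ms @ 9/2 + 803.571ms (3/2)

note 3 onset = 3b = 1607.143ms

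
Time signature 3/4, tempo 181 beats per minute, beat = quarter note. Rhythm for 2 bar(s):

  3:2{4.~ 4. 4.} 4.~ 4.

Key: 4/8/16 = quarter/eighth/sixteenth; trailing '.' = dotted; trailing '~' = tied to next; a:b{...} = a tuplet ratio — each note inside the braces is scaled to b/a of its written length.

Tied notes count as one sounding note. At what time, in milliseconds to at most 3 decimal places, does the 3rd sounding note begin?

1. 0.0ms @ 0 + 662.983ms (2)
2. 662.983ms @ 2 + 331.492ms (1)
3. 994.475ms @ 3 + 994.475ms (3)

note 3 onset = 3b = 994.475ms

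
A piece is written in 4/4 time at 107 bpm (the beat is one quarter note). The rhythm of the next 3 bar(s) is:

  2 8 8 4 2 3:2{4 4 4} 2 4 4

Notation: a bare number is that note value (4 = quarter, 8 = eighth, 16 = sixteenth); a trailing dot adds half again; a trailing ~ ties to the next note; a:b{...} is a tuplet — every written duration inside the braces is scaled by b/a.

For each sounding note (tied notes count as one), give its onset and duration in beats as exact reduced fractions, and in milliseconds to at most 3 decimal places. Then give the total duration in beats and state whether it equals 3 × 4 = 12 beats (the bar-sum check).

1) 0.0ms=0b +1121.495ms=2b
2) 1121.495ms=2b +280.374ms=1/2b
3) 1401.869ms=5/2b +280.374ms=1/2b
4) 1682.243ms=3b +560.748ms=1b
5) 2242.991ms=4b +1121.495ms=2b
6) 3364.486ms=6b +373.832ms=2/3b
7) 3738.318ms=20/3b +373.832ms=2/3b
8) 4112.15ms=22/3b +373.832ms=2/3b
9) 4485.981ms=8b +1121.495ms=2b
10) 5607.477ms=10b +560.748ms=1b
11) 6168.224ms=11b +560.748ms=1b
Σ=12b of 12 (107bpm 4/4) — PASS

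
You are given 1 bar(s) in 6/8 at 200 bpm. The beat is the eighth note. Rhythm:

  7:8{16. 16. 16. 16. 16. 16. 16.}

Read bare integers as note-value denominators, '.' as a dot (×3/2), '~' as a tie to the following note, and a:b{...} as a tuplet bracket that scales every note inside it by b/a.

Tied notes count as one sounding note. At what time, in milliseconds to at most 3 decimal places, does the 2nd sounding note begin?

note 2 onset = 6/7b = 257.143ms

1. 0.0ms @ 0 + 257.143ms (6/7)
2. 257.143ms @ 6/7 + 257.143ms (6/7)
3. 514.286ms @ 12/7 + 257.143ms (6/7)
4. 771.429ms @ 18/7 + 257.143ms (6/7)
5. 1028.571ms @ 24/7 + 257.143ms (6/7)
6. 1285.714ms @ 30/7 + 257.143ms (6/7)
7. 1542.857ms @ 36/7 + 257.143ms (6/7)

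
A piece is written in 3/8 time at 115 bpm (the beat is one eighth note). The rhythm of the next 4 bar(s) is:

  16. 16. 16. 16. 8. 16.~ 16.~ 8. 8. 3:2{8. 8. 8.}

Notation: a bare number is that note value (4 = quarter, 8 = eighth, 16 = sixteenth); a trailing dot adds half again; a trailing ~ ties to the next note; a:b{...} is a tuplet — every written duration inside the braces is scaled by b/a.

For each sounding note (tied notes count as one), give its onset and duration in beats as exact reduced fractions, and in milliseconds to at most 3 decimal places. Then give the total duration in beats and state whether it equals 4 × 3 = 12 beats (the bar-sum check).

1) 0.0ms=0b +391.304ms=3/4b
2) 391.304ms=3/4b +391.304ms=3/4b
3) 782.609ms=3/2b +391.304ms=3/4b
4) 1173.913ms=9/4b +391.304ms=3/4b
5) 1565.217ms=3b +782.609ms=3/2b
6) 2347.826ms=9/2b +1565.217ms=3b
7) 3913.043ms=15/2b +782.609ms=3/2b
8) 4695.652ms=9b +521.739ms=1b
9) 5217.391ms=10b +521.739ms=1b
10) 5739.13ms=11b +521.739ms=1b
Σ=12b of 12 (115bpm 3/8) — PASS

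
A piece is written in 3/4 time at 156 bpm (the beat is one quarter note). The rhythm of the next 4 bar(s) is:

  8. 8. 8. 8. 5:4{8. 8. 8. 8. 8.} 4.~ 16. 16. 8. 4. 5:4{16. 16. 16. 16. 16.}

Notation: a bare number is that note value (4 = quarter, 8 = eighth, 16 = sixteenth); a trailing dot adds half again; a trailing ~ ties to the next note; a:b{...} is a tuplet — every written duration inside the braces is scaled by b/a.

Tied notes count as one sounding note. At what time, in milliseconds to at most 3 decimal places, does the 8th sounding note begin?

note 8 onset = 24/5b = 1846.154ms

1. 0.0ms @ 0 + 288.462ms (3/4)
2. 288.462ms @ 3/4 + 288.462ms (3/4)
3. 576.923ms @ 3/2 + 288.462ms (3/4)
4. 865.385ms @ 9/4 + 288.462ms (3/4)
5. 1153.846ms @ 3 + 230.769ms (3/5)
6. 1384.615ms @ 18/5 + 230.769ms (3/5)
7. 1615.385ms @ 21/5 + 230.769ms (3/5)
8. 1846.154ms @ 24/5 + 230.769ms (3/5)
9. 2076.923ms @ 27/5 + 230.769ms (3/5)
10. 2307.692ms @ 6 + 721.154ms (15/8)
11. 3028.846ms @ 63/8 + 144.231ms (3/8)
12. 3173.077ms @ 33/4 + 288.462ms (3/4)
13. 3461.538ms @ 9 + 576.923ms (3/2)
14. 4038.462ms @ 21/2 + 115.385ms (3/10)
15. 4153.846ms @ 54/5 + 115.385ms (3/10)
16. 4269.231ms @ 111/10 + 115.385ms (3/10)
17. 4384.615ms @ 57/5 + 115.385ms (3/10)
18. 4500.0ms @ 117/10 + 115.385ms (3/10)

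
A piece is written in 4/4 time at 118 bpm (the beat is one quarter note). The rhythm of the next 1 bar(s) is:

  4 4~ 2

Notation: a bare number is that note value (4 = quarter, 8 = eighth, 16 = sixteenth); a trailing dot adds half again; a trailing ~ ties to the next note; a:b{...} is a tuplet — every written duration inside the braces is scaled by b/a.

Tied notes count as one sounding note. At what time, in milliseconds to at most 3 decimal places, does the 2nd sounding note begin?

note 2 onset = 1b = 508.475ms

1. 0.0ms @ 0 + 508.475ms (1)
2. 508.475ms @ 1 + 1525.424ms (3)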